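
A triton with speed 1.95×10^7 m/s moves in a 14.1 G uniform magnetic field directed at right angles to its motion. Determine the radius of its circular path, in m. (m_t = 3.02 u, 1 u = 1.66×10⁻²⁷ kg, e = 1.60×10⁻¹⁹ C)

r ≈ 433 m

The magnetic force provides the centripetal force: qvB = mv²/r, so r = mv/(qB).
r = (5.01×10^-27 kg)(1.95×10^7 m/s) / [(1×1.60×10^-19 C)(1.41×10^-3 T)] = 433 m.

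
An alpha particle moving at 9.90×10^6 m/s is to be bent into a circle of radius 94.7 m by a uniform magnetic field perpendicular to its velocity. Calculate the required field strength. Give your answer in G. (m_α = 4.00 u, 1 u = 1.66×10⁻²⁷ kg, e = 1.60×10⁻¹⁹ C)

qvB = mv²/r gives B = mv/(qr).
B = (6.64×10^-27)(9.90×10^6) / [(2×1.60×10^-19)(94.7)] = 2.17×10^-3 T.

B ≈ 21.7 G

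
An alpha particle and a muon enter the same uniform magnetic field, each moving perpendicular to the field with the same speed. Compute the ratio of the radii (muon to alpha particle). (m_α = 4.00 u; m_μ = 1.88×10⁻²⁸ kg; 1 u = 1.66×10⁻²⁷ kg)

ratio ≈ 0.0566

r = mv/(qB) ⇒ at equal v, r ∝ m/q.
r_{muon}/r_{alpha particle} = 0.0566.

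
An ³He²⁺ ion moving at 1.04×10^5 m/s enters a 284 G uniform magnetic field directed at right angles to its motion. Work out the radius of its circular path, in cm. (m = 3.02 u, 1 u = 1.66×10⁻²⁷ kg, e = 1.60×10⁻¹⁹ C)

The magnetic force provides the centripetal force: qvB = mv²/r, so r = mv/(qB).
r = (5.01×10^-27 kg)(1.04×10^5 m/s) / [(2×1.60×10^-19 C)(0.0284 T)] = 0.0574 m.

r ≈ 5.74 cm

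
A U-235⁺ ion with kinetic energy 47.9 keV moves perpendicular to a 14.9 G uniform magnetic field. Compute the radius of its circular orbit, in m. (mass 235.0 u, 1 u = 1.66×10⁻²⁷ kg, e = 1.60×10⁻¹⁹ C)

r ≈ 324 m

Convert the energy: K = 47.9 keV = 7.66×10^-15 J.
v = √(2K/m) = √(2·7.66×10^-15/3.90×10^-25) = 1.98×10^5 m/s.
r = mv/(qB) = (3.90×10^-25)(1.98×10^5) / [(1×1.60×10^-19)(1.49×10^-3)] = 324 m.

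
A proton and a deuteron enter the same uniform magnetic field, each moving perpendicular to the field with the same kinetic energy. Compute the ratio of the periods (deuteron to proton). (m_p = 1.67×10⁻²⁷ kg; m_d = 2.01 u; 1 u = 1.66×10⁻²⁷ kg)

ratio ≈ 2.00

T = 2πm/(qB) is independent of speed, so T₂/T₁ = (m₂/q₂)/(m₁/q₁).
T_{deuteron}/T_{proton} = (3.34×10^-27/1e) / (1.67×10^-27/1e) = 2.00.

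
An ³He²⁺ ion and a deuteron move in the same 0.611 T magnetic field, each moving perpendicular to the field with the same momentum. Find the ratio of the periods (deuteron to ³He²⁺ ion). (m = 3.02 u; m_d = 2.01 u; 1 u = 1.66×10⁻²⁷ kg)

T = 2πm/(qB) is independent of speed, so T₂/T₁ = (m₂/q₂)/(m₁/q₁).
T_{deuteron}/T_{³He²⁺ ion} = (3.34×10^-27/1e) / (5.01×10^-27/2e) = 1.33.

ratio ≈ 1.33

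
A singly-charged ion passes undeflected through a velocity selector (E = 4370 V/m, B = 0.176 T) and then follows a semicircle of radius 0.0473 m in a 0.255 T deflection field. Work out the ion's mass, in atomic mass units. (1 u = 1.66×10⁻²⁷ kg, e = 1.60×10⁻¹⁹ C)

v = E/B₁ = 2.48×10^4 m/s.
From r = mv/(qB₂), m = qB₂r/v = (1×1.60×10^-19)(0.255)(0.0473) / (2.48×10^4) = 7.77×10^-26 kg.
In atomic mass units: m = 7.77×10^-26 / 1.66×10^-27 = 46.8 u.

m ≈ 46.8 u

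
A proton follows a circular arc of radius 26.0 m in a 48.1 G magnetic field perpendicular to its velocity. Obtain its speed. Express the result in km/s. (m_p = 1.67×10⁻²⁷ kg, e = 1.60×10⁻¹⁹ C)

v ≈ 12000 km/s

From qvB = mv²/r, v = qBr/m.
v = (1×1.60×10^-19)(4.81×10^-3)(26.0) / (1.67×10^-27) = 1.20×10^7 m/s.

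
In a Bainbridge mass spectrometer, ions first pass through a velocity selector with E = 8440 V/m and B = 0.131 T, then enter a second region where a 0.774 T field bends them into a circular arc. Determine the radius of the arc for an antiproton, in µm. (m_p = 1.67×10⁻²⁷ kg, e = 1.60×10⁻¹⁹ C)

The selector passes v = E/B = 8440/0.131 = 6.44×10^4 m/s.
In the deflection region, r = mv/(qB₂) = (1.67×10^-27)(6.44×10^4) / [(1×1.60×10^-19)(0.774)] = 8.69×10^-4 m.

r ≈ 869 µm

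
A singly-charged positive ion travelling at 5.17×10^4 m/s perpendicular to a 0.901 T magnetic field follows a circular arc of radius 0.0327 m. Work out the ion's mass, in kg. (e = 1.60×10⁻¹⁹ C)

m ≈ 9.12×10^-26 kg

qvB = mv²/r ⇒ m = qBr/v.
m = (1×1.60×10^-19)(0.901)(0.0327) / (5.17×10^4) = 9.12×10^-26 kg.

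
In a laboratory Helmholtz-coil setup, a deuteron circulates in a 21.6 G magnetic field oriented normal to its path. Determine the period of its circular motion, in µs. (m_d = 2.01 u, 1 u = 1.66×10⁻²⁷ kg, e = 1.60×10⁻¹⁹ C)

T ≈ 60.7 µs

The cyclotron period is independent of speed: T = 2πm/(qB).
T = 2π(3.34×10^-27) / [(1×1.60×10^-19)(2.16×10^-3)] = 6.07×10^-5 s.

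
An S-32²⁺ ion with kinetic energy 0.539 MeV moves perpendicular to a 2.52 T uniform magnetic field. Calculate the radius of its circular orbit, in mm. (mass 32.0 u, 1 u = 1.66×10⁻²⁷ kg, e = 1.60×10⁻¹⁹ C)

r ≈ 119 mm

Convert the energy: K = 0.539 MeV = 8.62×10^-14 J.
v = √(2K/m) = √(2·8.62×10^-14/5.31×10^-26) = 1.80×10^6 m/s.
r = mv/(qB) = (5.31×10^-26)(1.80×10^6) / [(2×1.60×10^-19)(2.52)] = 0.119 m.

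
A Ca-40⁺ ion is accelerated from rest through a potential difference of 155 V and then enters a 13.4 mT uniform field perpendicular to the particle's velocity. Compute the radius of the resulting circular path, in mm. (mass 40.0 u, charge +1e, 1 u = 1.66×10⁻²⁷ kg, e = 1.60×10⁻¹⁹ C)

The kinetic energy gained is K = qV = (1×1.60×10^-19)(155) = 2.48×10^-17 J.
v = √(2K/m) = 2.73×10^4 m/s.
r = mv/(qB) = (6.64×10^-26)(2.73×10^4) / [(1×1.60×10^-19)(0.0134)] = 0.846 m.

r ≈ 846 mm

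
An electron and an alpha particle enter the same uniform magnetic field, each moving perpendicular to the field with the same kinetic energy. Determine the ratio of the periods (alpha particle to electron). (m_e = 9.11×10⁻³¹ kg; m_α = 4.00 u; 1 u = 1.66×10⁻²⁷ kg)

T = 2πm/(qB) is independent of speed, so T₂/T₁ = (m₂/q₂)/(m₁/q₁).
T_{alpha particle}/T_{electron} = (6.64×10^-27/2e) / (9.11×10^-31/1e) = 3640.

ratio ≈ 3640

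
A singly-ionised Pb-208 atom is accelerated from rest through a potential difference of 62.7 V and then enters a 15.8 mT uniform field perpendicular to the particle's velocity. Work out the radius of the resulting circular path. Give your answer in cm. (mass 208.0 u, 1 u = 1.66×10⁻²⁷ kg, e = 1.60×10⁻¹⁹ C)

The kinetic energy gained is K = qV = (1×1.60×10^-19)(62.7) = 1.00×10^-17 J.
v = √(2K/m) = 7620 m/s.
r = mv/(qB) = (3.45×10^-25)(7620) / [(1×1.60×10^-19)(0.0158)] = 1.04 m.

r ≈ 104 cm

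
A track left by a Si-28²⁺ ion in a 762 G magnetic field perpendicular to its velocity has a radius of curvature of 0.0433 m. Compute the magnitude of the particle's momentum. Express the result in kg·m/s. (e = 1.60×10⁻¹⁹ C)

p ≈ 1.06×10^-21 kg·m/s

Since qvB = mv²/r, the momentum p = mv = qBr.
p = (2×1.60×10^-19)(0.0762)(0.0433) = 1.06×10^-21 kg·m/s.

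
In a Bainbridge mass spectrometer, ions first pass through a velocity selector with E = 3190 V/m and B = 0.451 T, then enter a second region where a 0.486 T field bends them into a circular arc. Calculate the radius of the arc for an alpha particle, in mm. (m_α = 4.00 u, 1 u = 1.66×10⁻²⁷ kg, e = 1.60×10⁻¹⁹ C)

r ≈ 0.302 mm

The selector passes v = E/B = 3190/0.451 = 7070 m/s.
In the deflection region, r = mv/(qB₂) = (6.64×10^-27)(7070) / [(2×1.60×10^-19)(0.486)] = 3.02×10^-4 m.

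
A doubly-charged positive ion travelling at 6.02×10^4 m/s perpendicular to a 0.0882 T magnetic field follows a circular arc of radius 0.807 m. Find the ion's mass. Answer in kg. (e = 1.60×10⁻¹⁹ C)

m ≈ 3.78×10^-25 kg

qvB = mv²/r ⇒ m = qBr/v.
m = (2×1.60×10^-19)(0.0882)(0.807) / (6.02×10^4) = 3.78×10^-25 kg.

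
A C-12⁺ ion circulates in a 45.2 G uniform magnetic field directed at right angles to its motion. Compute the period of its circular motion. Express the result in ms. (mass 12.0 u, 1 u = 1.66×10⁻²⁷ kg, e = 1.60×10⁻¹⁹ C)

T ≈ 0.173 ms

The cyclotron period is independent of speed: T = 2πm/(qB).
T = 2π(1.99×10^-26) / [(1×1.60×10^-19)(4.52×10^-3)] = 1.73×10^-4 s.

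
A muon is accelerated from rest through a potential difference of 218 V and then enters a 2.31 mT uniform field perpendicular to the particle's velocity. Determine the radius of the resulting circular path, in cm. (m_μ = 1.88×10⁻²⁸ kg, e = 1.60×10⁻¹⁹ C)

r ≈ 31.0 cm

The kinetic energy gained is K = qV = (1×1.60×10^-19)(218) = 3.49×10^-17 J.
v = √(2K/m) = 6.09×10^5 m/s.
r = mv/(qB) = (1.88×10^-28)(6.09×10^5) / [(1×1.60×10^-19)(2.31×10^-3)] = 0.310 m.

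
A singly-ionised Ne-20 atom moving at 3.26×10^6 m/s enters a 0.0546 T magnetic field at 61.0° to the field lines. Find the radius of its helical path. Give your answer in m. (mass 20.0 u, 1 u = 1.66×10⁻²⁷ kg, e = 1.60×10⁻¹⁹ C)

r ≈ 10.8 m

Only the perpendicular component v⊥ = v sin61.0° = 2.85×10^6 m/s is bent by the field.
r = m v⊥ /(qB) = (3.32×10^-26)(2.85×10^6) / [(1×1.60×10^-19)(0.0546)] = 10.8 m.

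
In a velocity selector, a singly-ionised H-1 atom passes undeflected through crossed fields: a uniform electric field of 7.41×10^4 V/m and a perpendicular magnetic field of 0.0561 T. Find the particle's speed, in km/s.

v ≈ 1320 km/s

For zero net force, qE = qvB, so v = E/B.
v = (7.41×10^4) / (0.0561) = 1.32×10^6 m/s.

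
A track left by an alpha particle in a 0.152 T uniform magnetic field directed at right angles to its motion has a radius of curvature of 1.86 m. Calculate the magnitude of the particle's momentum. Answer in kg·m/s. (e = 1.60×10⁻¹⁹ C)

p ≈ 9.05×10^-20 kg·m/s

Since qvB = mv²/r, the momentum p = mv = qBr.
p = (2×1.60×10^-19)(0.152)(1.86) = 9.05×10^-20 kg·m/s.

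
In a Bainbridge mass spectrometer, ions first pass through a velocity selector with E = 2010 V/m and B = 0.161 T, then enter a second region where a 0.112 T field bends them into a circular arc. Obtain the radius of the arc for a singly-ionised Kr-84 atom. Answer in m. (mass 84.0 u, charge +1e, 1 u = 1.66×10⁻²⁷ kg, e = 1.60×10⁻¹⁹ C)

The selector passes v = E/B = 2010/0.161 = 1.25×10^4 m/s.
In the deflection region, r = mv/(qB₂) = (1.39×10^-25)(1.25×10^4) / [(1×1.60×10^-19)(0.112)] = 0.0971 m.

r ≈ 0.0971 m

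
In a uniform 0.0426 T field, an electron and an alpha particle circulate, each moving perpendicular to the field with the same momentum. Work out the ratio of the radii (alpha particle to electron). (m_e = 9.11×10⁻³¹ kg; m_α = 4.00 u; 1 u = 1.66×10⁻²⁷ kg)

ratio ≈ 0.500

r = p/(qB) ⇒ at equal p, r ∝ 1/q.
r_{alpha particle}/r_{electron} = 0.500.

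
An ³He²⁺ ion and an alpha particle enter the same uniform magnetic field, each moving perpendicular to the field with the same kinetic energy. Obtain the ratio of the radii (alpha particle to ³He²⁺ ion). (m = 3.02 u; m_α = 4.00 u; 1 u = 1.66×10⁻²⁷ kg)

ratio ≈ 1.15

r = √(2mK)/(qB) ⇒ at equal K, r ∝ √m/q.
r_{alpha particle}/r_{³He²⁺ ion} = 1.15.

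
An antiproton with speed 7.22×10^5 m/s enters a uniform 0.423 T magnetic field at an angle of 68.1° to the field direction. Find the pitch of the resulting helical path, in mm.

pitch ≈ 41.8 mm

The velocity component along B is v∥ = v cos68.1° = 2.69×10^5 m/s.
The cyclotron period T = 2πm/(qB) = 1.55×10^-7 s is set by m, q, B alone.
Pitch = v∥·T = (2.69×10^5)(1.55×10^-7) = 0.0418 m.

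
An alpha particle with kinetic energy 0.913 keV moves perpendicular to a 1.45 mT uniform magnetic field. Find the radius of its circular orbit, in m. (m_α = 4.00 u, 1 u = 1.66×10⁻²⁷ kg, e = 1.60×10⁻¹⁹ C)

Convert the energy: K = 0.913 keV = 1.46×10^-16 J.
v = √(2K/m) = √(2·1.46×10^-16/6.64×10^-27) = 2.10×10^5 m/s.
r = mv/(qB) = (6.64×10^-27)(2.10×10^5) / [(2×1.60×10^-19)(1.45×10^-3)] = 3.00 m.

r ≈ 3.00 m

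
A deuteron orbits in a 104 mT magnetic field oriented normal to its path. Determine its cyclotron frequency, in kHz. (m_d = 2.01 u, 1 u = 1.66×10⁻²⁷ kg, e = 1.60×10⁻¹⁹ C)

f = qB/(2πm) = (1×1.60×10^-19)(0.104) / [2π(3.34×10^-27)] = 7.94×10^5 Hz.

f ≈ 794 kHz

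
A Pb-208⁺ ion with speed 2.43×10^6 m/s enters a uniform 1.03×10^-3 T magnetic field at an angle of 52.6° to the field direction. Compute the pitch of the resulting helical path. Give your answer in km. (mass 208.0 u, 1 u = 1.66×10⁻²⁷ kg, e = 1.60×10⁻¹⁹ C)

pitch ≈ 19.4 km

The velocity component along B is v∥ = v cos52.6° = 1.48×10^6 m/s.
The cyclotron period T = 2πm/(qB) = 0.0132 s is set by m, q, B alone.
Pitch = v∥·T = (1.48×10^6)(0.0132) = 1.94×10^4 m.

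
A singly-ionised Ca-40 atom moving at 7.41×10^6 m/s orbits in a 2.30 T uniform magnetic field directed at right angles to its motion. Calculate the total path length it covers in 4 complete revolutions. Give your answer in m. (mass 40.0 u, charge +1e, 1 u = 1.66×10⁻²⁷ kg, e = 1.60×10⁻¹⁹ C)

r = mv/(qB) = 1.34 m, so one revolution covers 2πr = 8.40 m.
In 4 revolutions: L = 4·2πr = 33.6 m.

L ≈ 33.6 m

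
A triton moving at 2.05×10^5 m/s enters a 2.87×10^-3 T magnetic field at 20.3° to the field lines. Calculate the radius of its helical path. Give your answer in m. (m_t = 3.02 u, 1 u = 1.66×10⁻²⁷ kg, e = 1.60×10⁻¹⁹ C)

Only the perpendicular component v⊥ = v sin20.3° = 7.11×10^4 m/s is bent by the field.
r = m v⊥ /(qB) = (5.01×10^-27)(7.11×10^4) / [(1×1.60×10^-19)(2.87×10^-3)] = 0.776 m.

r ≈ 0.776 m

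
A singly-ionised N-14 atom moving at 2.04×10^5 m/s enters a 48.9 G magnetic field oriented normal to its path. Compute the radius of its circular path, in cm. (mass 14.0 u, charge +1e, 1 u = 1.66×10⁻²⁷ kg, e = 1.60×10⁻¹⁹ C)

The magnetic force provides the centripetal force: qvB = mv²/r, so r = mv/(qB).
r = (2.32×10^-26 kg)(2.04×10^5 m/s) / [(1×1.60×10^-19 C)(4.89×10^-3 T)] = 6.06 m.

r ≈ 606 cm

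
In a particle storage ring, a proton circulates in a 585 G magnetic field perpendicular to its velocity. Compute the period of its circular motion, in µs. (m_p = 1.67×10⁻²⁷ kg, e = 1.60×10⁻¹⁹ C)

T ≈ 1.12 µs

The cyclotron period is independent of speed: T = 2πm/(qB).
T = 2π(1.67×10^-27) / [(1×1.60×10^-19)(0.0585)] = 1.12×10^-6 s.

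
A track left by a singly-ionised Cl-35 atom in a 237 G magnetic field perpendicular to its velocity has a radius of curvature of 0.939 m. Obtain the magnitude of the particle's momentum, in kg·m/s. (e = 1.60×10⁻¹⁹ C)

p ≈ 3.56×10^-21 kg·m/s

Since qvB = mv²/r, the momentum p = mv = qBr.
p = (1×1.60×10^-19)(0.0237)(0.939) = 3.56×10^-21 kg·m/s.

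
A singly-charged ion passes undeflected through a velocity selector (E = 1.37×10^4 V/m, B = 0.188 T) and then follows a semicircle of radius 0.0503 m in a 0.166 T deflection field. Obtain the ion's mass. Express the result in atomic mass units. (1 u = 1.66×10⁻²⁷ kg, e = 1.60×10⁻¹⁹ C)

v = E/B₁ = 7.29×10^4 m/s.
From r = mv/(qB₂), m = qB₂r/v = (1×1.60×10^-19)(0.166)(0.0503) / (7.29×10^4) = 1.83×10^-26 kg.
In atomic mass units: m = 1.83×10^-26 / 1.66×10^-27 = 11.0 u.

m ≈ 11.0 u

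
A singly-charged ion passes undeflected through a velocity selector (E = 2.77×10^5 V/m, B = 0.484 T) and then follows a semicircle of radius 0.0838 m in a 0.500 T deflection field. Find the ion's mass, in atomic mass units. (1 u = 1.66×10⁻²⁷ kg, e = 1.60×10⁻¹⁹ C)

m ≈ 7.06 u

v = E/B₁ = 5.72×10^5 m/s.
From r = mv/(qB₂), m = qB₂r/v = (1×1.60×10^-19)(0.500)(0.0838) / (5.72×10^5) = 1.17×10^-26 kg.
In atomic mass units: m = 1.17×10^-26 / 1.66×10^-27 = 7.06 u.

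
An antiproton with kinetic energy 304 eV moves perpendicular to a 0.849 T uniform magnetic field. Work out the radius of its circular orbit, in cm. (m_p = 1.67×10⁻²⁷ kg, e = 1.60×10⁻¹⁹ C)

Convert the energy: K = 304 eV = 4.86×10^-17 J.
v = √(2K/m) = √(2·4.86×10^-17/1.67×10^-27) = 2.41×10^5 m/s.
r = mv/(qB) = (1.67×10^-27)(2.41×10^5) / [(1×1.60×10^-19)(0.849)] = 2.97×10^-3 m.

r ≈ 0.297 cm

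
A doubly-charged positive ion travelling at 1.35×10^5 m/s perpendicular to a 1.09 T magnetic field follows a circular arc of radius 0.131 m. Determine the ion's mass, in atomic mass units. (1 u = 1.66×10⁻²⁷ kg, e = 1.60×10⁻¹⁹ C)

qvB = mv²/r ⇒ m = qBr/v.
m = (2×1.60×10^-19)(1.09)(0.131) / (1.35×10^5) = 3.38×10^-25 kg = 204 u.

m ≈ 204 u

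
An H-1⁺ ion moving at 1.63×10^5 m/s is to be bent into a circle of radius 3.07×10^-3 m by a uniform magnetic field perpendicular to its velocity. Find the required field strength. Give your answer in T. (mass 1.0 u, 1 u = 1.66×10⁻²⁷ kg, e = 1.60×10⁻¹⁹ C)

qvB = mv²/r gives B = mv/(qr).
B = (1.66×10^-27)(1.63×10^5) / [(1×1.60×10^-19)(3.07×10^-3)] = 0.551 T.

B ≈ 0.551 T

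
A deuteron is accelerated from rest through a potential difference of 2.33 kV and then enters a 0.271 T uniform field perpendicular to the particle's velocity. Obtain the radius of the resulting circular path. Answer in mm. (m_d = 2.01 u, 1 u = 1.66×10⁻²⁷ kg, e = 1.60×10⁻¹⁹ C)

The kinetic energy gained is K = qV = (1×1.60×10^-19)(2330) = 3.73×10^-16 J.
v = √(2K/m) = 4.73×10^5 m/s.
r = mv/(qB) = (3.34×10^-27)(4.73×10^5) / [(1×1.60×10^-19)(0.271)] = 0.0364 m.

r ≈ 36.4 mm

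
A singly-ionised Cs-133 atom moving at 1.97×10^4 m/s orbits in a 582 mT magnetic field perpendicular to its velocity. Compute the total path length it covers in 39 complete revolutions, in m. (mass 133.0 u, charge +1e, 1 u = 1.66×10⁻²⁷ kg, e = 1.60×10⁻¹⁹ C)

L ≈ 11.4 m

r = mv/(qB) = 0.0467 m, so one revolution covers 2πr = 0.293 m.
In 39 revolutions: L = 39·2πr = 11.4 m.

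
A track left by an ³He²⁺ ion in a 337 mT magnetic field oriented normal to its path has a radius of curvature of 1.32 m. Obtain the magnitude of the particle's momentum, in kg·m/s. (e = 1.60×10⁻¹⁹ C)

Since qvB = mv²/r, the momentum p = mv = qBr.
p = (2×1.60×10^-19)(0.337)(1.32) = 1.42×10^-19 kg·m/s.

p ≈ 1.42×10^-19 kg·m/s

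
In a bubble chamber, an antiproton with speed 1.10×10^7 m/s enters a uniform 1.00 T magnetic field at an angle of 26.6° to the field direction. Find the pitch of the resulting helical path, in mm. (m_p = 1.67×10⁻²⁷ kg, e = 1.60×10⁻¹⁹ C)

The velocity component along B is v∥ = v cos26.6° = 9.84×10^6 m/s.
The cyclotron period T = 2πm/(qB) = 6.56×10^-8 s is set by m, q, B alone.
Pitch = v∥·T = (9.84×10^6)(6.56×10^-8) = 0.645 m.

pitch ≈ 645 mm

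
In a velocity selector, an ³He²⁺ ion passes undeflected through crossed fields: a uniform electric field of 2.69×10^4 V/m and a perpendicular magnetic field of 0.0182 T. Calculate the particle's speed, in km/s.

For zero net force, qE = qvB, so v = E/B.
v = (2.69×10^4) / (0.0182) = 1.48×10^6 m/s.

v ≈ 1480 km/s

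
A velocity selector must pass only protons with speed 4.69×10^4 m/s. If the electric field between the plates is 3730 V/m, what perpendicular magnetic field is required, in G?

B ≈ 795 G

qE = qvB ⇒ B = E/v = (3730) / (4.69×10^4) = 0.0795 T.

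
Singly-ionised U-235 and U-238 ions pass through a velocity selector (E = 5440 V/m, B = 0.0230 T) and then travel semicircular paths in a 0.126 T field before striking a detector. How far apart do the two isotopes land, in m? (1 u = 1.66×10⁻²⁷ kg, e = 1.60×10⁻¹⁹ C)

Δd ≈ 0.117 m

Both emerge at v = E/B₁ = 2.37×10^5 m/s.
r = mv/(qB₂), so r₁ = 4.5767 m and r₂ = 4.6352 m, giving Δr = 0.0584 m.
After a semicircle each ion lands a diameter 2r from the entry slit, so the separation is 2Δr = 0.117 m.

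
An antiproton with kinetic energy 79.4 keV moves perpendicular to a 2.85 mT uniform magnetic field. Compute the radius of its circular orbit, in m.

r ≈ 14.3 m

Convert the energy: K = 79.4 keV = 1.27×10^-14 J.
v = √(2K/m) = √(2·1.27×10^-14/1.67×10^-27) = 3.90×10^6 m/s.
r = mv/(qB) = (1.67×10^-27)(3.90×10^6) / [(1×1.60×10^-19)(2.85×10^-3)] = 14.3 m.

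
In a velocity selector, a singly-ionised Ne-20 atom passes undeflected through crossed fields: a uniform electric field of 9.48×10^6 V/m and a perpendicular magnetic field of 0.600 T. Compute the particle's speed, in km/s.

v ≈ 15800 km/s

For zero net force, qE = qvB, so v = E/B.
v = (9.48×10^6) / (0.600) = 1.58×10^7 m/s.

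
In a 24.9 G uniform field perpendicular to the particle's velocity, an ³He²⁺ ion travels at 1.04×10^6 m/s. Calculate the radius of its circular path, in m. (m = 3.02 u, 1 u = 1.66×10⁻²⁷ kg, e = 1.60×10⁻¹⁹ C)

The magnetic force provides the centripetal force: qvB = mv²/r, so r = mv/(qB).
r = (5.01×10^-27 kg)(1.04×10^6 m/s) / [(2×1.60×10^-19 C)(2.49×10^-3 T)] = 6.54 m.

r ≈ 6.54 m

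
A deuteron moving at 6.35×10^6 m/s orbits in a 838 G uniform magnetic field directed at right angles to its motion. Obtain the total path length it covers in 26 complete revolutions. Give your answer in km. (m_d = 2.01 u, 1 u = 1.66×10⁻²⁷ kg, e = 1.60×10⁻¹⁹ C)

L ≈ 0.258 km

r = mv/(qB) = 1.58 m, so one revolution covers 2πr = 9.93 m.
In 26 revolutions: L = 26·2πr = 258 m.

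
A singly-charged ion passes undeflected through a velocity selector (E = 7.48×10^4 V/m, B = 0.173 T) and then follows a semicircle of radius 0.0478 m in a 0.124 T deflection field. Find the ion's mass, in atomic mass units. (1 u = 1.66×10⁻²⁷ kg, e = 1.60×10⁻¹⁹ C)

m ≈ 1.32 u

v = E/B₁ = 4.32×10^5 m/s.
From r = mv/(qB₂), m = qB₂r/v = (1×1.60×10^-19)(0.124)(0.0478) / (4.32×10^5) = 2.19×10^-27 kg.
In atomic mass units: m = 2.19×10^-27 / 1.66×10^-27 = 1.32 u.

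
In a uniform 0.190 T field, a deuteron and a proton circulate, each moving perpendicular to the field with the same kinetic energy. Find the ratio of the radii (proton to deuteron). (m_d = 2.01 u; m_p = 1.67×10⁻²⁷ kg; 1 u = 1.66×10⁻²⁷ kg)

r = √(2mK)/(qB) ⇒ at equal K, r ∝ √m/q.
r_{proton}/r_{deuteron} = 0.707.

ratio ≈ 0.707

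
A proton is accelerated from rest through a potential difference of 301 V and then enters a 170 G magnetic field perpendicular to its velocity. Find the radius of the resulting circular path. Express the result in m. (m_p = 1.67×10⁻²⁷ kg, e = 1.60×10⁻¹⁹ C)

The kinetic energy gained is K = qV = (1×1.60×10^-19)(301) = 4.82×10^-17 J.
v = √(2K/m) = 2.40×10^5 m/s.
r = mv/(qB) = (1.67×10^-27)(2.40×10^5) / [(1×1.60×10^-19)(0.0170)] = 0.147 m.

r ≈ 0.147 m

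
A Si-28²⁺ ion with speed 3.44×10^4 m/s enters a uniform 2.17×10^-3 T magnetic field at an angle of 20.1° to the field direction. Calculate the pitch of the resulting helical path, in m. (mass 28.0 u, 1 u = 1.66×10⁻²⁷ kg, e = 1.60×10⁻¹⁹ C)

pitch ≈ 13.6 m

The velocity component along B is v∥ = v cos20.1° = 3.23×10^4 m/s.
The cyclotron period T = 2πm/(qB) = 4.21×10^-4 s is set by m, q, B alone.
Pitch = v∥·T = (3.23×10^4)(4.21×10^-4) = 13.6 m.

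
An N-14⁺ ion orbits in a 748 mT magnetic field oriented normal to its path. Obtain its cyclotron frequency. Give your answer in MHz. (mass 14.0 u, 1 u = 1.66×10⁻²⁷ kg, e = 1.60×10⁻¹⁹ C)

f ≈ 0.820 MHz

f = qB/(2πm) = (1×1.60×10^-19)(0.748) / [2π(2.32×10^-26)] = 8.20×10^5 Hz.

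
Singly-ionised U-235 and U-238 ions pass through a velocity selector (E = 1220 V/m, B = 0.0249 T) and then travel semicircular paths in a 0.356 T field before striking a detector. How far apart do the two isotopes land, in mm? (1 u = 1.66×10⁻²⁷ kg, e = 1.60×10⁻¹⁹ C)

Δd ≈ 8.57 mm

Both emerge at v = E/B₁ = 4.90×10^4 m/s.
r = mv/(qB₂), so r₁ = 0.33556 m and r₂ = 0.33984 m, giving Δr = 4.28×10^-3 m.
After a semicircle each ion lands a diameter 2r from the entry slit, so the separation is 2Δr = 8.57×10^-3 m.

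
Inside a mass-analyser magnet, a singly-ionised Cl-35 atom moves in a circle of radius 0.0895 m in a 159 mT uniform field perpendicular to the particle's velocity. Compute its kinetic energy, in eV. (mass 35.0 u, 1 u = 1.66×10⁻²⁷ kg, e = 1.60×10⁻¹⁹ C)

v = qBr/m = (1×1.60×10^-19)(0.159)(0.0895) / (5.81×10^-26) = 3.92×10^4 m/s.
K = ½mv² = 0.5·(5.81×10^-26)·(3.92×10^4)² = 4.46×10^-17 J = 279 eV.

K ≈ 279 eV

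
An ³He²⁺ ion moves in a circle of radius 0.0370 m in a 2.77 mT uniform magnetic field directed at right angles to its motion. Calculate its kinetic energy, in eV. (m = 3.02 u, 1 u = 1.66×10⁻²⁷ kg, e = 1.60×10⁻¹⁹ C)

K ≈ 0.670 eV

v = qBr/m = (2×1.60×10^-19)(2.77×10^-3)(0.0370) / (5.01×10^-27) = 6540 m/s.
K = ½mv² = 0.5·(5.01×10^-27)·(6540)² = 1.07×10^-19 J = 0.670 eV.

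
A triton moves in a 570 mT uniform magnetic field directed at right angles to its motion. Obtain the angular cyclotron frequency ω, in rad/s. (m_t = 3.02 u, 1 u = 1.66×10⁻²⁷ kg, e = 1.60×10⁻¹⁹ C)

ω ≈ 1.82×10^7 rad/s

ω = qB/m = (1×1.60×10^-19)(0.570) / (5.01×10^-27) = 1.82×10^7 rad/s.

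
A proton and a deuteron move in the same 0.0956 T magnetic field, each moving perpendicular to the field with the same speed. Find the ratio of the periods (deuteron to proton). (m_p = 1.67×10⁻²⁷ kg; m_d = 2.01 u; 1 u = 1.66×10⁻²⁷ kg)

ratio ≈ 2.00

T = 2πm/(qB) is independent of speed, so T₂/T₁ = (m₂/q₂)/(m₁/q₁).
T_{deuteron}/T_{proton} = (3.34×10^-27/1e) / (1.67×10^-27/1e) = 2.00.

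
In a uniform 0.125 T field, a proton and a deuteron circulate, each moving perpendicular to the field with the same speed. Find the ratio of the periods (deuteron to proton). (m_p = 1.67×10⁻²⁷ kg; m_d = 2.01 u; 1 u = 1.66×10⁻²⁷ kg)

ratio ≈ 2.00

T = 2πm/(qB) is independent of speed, so T₂/T₁ = (m₂/q₂)/(m₁/q₁).
T_{deuteron}/T_{proton} = (3.34×10^-27/1e) / (1.67×10^-27/1e) = 2.00.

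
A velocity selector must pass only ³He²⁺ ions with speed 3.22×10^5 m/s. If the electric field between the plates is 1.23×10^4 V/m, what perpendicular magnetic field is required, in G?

qE = qvB ⇒ B = E/v = (1.23×10^4) / (3.22×10^5) = 0.0382 T.

B ≈ 382 G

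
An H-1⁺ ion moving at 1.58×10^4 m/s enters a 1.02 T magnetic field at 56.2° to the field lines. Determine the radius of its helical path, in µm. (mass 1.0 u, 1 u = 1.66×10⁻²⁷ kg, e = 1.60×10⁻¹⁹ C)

Only the perpendicular component v⊥ = v sin56.2° = 1.31×10^4 m/s is bent by the field.
r = m v⊥ /(qB) = (1.66×10^-27)(1.31×10^4) / [(1×1.60×10^-19)(1.02)] = 1.34×10^-4 m.

r ≈ 134 µm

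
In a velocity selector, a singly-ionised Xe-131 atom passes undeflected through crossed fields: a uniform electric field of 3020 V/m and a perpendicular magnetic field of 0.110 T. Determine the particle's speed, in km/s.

For zero net force, qE = qvB, so v = E/B.
v = (3020) / (0.110) = 2.75×10^4 m/s.

v ≈ 27.5 km/s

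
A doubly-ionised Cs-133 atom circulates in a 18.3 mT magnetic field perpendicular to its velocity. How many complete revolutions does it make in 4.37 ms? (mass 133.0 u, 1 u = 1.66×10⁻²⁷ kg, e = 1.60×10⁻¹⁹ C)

N = 18

T = 2πm/(qB) = 2π(2.2078×10^-25) / [(2×1.60×10^-19)(0.0183)] = 2.3689×10^-4 s.
N = t/T = 4.37×10^-3 / 2.3689×10^-4 ≈ 18.45, so 18 complete revolutions.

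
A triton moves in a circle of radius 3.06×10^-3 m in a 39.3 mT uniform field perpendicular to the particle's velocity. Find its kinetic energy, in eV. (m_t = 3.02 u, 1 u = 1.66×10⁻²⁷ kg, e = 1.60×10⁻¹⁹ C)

K ≈ 0.231 eV

v = qBr/m = (1×1.60×10^-19)(0.0393)(3.06×10^-3) / (5.01×10^-27) = 3840 m/s.
K = ½mv² = 0.5·(5.01×10^-27)·(3840)² = 3.69×10^-20 J = 0.231 eV.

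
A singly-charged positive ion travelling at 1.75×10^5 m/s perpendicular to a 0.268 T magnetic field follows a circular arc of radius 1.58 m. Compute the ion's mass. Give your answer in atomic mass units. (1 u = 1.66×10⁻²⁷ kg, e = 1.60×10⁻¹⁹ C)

qvB = mv²/r ⇒ m = qBr/v.
m = (1×1.60×10^-19)(0.268)(1.58) / (1.75×10^5) = 3.87×10^-25 kg = 233 u.

m ≈ 233 u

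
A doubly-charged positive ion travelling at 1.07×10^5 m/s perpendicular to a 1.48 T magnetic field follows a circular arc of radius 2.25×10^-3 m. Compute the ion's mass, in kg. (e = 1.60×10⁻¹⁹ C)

qvB = mv²/r ⇒ m = qBr/v.
m = (2×1.60×10^-19)(1.48)(2.25×10^-3) / (1.07×10^5) = 9.96×10^-27 kg.

m ≈ 9.96×10^-27 kg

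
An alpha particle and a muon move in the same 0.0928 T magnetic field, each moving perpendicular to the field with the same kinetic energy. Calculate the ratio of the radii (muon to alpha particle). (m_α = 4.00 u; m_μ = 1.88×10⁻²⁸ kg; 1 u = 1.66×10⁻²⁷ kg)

r = √(2mK)/(qB) ⇒ at equal K, r ∝ √m/q.
r_{muon}/r_{alpha particle} = 0.337.

ratio ≈ 0.337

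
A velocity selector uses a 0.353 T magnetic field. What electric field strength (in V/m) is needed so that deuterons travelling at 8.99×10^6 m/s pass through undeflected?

E ≈ 3.17×10^6 V/m

qE = qvB ⇒ E = vB = (8.99×10^6)(0.353) = 3.17×10^6 V/m.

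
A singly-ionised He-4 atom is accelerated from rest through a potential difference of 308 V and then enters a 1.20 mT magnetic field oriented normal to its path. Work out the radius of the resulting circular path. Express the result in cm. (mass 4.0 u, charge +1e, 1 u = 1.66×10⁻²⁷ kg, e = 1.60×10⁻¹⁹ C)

The kinetic energy gained is K = qV = (1×1.60×10^-19)(308) = 4.93×10^-17 J.
v = √(2K/m) = 1.22×10^5 m/s.
r = mv/(qB) = (6.64×10^-27)(1.22×10^5) / [(1×1.60×10^-19)(1.20×10^-3)] = 4.21 m.

r ≈ 421 cm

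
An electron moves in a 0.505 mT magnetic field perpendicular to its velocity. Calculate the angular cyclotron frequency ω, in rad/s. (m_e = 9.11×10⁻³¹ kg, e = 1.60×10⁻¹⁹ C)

ω = qB/m = (1×1.60×10^-19)(5.05×10^-4) / (9.11×10^-31) = 8.87×10^7 rad/s.

ω ≈ 8.87×10^7 rad/s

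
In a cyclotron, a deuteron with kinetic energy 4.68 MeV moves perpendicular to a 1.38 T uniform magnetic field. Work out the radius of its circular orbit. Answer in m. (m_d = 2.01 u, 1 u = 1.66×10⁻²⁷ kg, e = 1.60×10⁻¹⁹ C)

Convert the energy: K = 4.68 MeV = 7.49×10^-13 J.
v = √(2K/m) = √(2·7.49×10^-13/3.34×10^-27) = 2.12×10^7 m/s.
r = mv/(qB) = (3.34×10^-27)(2.12×10^7) / [(1×1.60×10^-19)(1.38)] = 0.320 m.

r ≈ 0.320 m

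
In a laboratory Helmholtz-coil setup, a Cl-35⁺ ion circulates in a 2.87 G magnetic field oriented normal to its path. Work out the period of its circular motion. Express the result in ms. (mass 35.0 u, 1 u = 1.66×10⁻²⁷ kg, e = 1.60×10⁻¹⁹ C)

T ≈ 7.95 ms

The cyclotron period is independent of speed: T = 2πm/(qB).
T = 2π(5.81×10^-26) / [(1×1.60×10^-19)(2.87×10^-4)] = 7.95×10^-3 s.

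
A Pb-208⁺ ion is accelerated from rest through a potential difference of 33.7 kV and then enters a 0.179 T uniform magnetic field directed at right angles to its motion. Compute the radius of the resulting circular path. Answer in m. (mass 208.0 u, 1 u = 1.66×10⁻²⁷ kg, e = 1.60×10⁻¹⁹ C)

The kinetic energy gained is K = qV = (1×1.60×10^-19)(3.37×10^4) = 5.39×10^-15 J.
v = √(2K/m) = 1.77×10^5 m/s.
r = mv/(qB) = (3.45×10^-25)(1.77×10^5) / [(1×1.60×10^-19)(0.179)] = 2.13 m.

r ≈ 2.13 m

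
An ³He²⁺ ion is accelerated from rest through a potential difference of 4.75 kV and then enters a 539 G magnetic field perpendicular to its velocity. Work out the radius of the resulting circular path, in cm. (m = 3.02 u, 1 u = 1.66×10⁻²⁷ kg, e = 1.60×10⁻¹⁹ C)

The kinetic energy gained is K = qV = (2×1.60×10^-19)(4750) = 1.52×10^-15 J.
v = √(2K/m) = 7.79×10^5 m/s.
r = mv/(qB) = (5.01×10^-27)(7.79×10^5) / [(2×1.60×10^-19)(0.0539)] = 0.226 m.

r ≈ 22.6 cm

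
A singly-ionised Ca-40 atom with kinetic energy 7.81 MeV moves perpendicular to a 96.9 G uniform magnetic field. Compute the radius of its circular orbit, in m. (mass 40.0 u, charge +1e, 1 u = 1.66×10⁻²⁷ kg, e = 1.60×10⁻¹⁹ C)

Convert the energy: K = 7.81 MeV = 1.25×10^-12 J.
v = √(2K/m) = √(2·1.25×10^-12/6.64×10^-26) = 6.14×10^6 m/s.
r = mv/(qB) = (6.64×10^-26)(6.14×10^6) / [(1×1.60×10^-19)(9.69×10^-3)] = 263 m.

r ≈ 263 m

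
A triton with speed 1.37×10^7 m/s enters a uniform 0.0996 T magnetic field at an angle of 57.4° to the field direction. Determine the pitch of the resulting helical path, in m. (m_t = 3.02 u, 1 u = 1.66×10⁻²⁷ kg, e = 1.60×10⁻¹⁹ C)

pitch ≈ 14.6 m

The velocity component along B is v∥ = v cos57.4° = 7.38×10^6 m/s.
The cyclotron period T = 2πm/(qB) = 1.98×10^-6 s is set by m, q, B alone.
Pitch = v∥·T = (7.38×10^6)(1.98×10^-6) = 14.6 m.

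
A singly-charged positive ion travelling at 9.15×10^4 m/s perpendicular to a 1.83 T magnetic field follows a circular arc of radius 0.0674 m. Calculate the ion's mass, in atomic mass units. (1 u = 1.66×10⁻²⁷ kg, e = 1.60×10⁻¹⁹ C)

m ≈ 130 u

qvB = mv²/r ⇒ m = qBr/v.
m = (1×1.60×10^-19)(1.83)(0.0674) / (9.15×10^4) = 2.16×10^-25 kg = 130 u.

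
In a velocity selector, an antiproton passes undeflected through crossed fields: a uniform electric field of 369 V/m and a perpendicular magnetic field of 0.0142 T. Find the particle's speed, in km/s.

v ≈ 26.0 km/s

For zero net force, qE = qvB, so v = E/B.
v = (369) / (0.0142) = 2.60×10^4 m/s.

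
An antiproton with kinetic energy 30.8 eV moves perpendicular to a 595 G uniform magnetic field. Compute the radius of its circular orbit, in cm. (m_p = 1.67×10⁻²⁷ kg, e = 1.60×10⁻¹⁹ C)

Convert the energy: K = 30.8 eV = 4.93×10^-18 J.
v = √(2K/m) = √(2·4.93×10^-18/1.67×10^-27) = 7.68×10^4 m/s.
r = mv/(qB) = (1.67×10^-27)(7.68×10^4) / [(1×1.60×10^-19)(0.0595)] = 0.0135 m.

r ≈ 1.35 cm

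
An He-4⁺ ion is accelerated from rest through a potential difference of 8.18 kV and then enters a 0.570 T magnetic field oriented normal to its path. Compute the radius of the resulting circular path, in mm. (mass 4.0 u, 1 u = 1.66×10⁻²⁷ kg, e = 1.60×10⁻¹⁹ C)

r ≈ 45.7 mm

The kinetic energy gained is K = qV = (1×1.60×10^-19)(8180) = 1.31×10^-15 J.
v = √(2K/m) = 6.28×10^5 m/s.
r = mv/(qB) = (6.64×10^-27)(6.28×10^5) / [(1×1.60×10^-19)(0.570)] = 0.0457 m.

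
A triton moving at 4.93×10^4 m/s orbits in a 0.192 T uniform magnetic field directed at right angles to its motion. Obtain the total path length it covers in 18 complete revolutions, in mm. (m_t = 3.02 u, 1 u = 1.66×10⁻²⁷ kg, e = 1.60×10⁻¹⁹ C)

L ≈ 910 mm

r = mv/(qB) = 8.05×10^-3 m, so one revolution covers 2πr = 0.0505 m.
In 18 revolutions: L = 18·2πr = 0.910 m.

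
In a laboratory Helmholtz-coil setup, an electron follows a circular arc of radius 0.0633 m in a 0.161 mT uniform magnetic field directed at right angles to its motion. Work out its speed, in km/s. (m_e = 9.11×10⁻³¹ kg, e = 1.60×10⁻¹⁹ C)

v ≈ 1790 km/s

From qvB = mv²/r, v = qBr/m.
v = (1×1.60×10^-19)(1.61×10^-4)(0.0633) / (9.11×10^-31) = 1.79×10^6 m/s.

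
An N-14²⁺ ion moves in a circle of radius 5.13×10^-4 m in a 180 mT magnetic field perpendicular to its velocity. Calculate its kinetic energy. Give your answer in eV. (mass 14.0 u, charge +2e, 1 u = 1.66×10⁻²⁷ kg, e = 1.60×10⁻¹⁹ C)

K ≈ 0.117 eV

v = qBr/m = (2×1.60×10^-19)(0.180)(5.13×10^-4) / (2.32×10^-26) = 1270 m/s.
K = ½mv² = 0.5·(2.32×10^-26)·(1270)² = 1.88×10^-20 J = 0.117 eV.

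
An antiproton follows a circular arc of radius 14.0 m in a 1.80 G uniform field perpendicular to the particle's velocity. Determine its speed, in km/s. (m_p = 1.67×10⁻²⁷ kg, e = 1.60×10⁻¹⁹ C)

From qvB = mv²/r, v = qBr/m.
v = (1×1.60×10^-19)(1.80×10^-4)(14.0) / (1.67×10^-27) = 2.41×10^5 m/s.

v ≈ 241 km/s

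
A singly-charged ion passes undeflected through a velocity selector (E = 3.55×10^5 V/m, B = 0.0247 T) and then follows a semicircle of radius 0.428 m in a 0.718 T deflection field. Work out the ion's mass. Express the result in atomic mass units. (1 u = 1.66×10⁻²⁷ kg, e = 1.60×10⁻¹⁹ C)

m ≈ 2.06 u

v = E/B₁ = 1.44×10^7 m/s.
From r = mv/(qB₂), m = qB₂r/v = (1×1.60×10^-19)(0.718)(0.428) / (1.44×10^7) = 3.42×10^-27 kg.
In atomic mass units: m = 3.42×10^-27 / 1.66×10^-27 = 2.06 u.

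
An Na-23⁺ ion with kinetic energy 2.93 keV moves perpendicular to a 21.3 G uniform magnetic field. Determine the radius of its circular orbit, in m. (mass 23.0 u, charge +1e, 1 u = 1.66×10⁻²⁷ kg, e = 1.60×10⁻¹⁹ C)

Convert the energy: K = 2.93 keV = 4.69×10^-16 J.
v = √(2K/m) = √(2·4.69×10^-16/3.82×10^-26) = 1.57×10^5 m/s.
r = mv/(qB) = (3.82×10^-26)(1.57×10^5) / [(1×1.60×10^-19)(2.13×10^-3)] = 17.6 m.

r ≈ 17.6 m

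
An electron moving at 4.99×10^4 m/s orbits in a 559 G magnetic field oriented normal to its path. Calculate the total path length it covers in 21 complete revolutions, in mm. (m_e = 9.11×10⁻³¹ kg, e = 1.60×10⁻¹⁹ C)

r = mv/(qB) = 5.08×10^-6 m, so one revolution covers 2πr = 3.19×10^-5 m.
In 21 revolutions: L = 21·2πr = 6.71×10^-4 m.

L ≈ 0.671 mm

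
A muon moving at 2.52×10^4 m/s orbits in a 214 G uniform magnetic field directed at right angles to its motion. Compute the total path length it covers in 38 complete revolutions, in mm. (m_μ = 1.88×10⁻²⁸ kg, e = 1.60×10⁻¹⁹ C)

r = mv/(qB) = 1.38×10^-3 m, so one revolution covers 2πr = 8.69×10^-3 m.
In 38 revolutions: L = 38·2πr = 0.330 m.

L ≈ 330 mm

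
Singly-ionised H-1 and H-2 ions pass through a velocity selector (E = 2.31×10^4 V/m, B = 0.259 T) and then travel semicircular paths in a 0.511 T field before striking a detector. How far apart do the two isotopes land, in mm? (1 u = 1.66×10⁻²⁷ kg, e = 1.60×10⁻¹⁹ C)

Δd ≈ 3.62 mm

Both emerge at v = E/B₁ = 8.92×10^4 m/s.
r = mv/(qB₂), so r₁ = 1.81×10^-3 m and r₂ = 3.62×10^-3 m, giving Δr = 1.81×10^-3 m.
After a semicircle each ion lands a diameter 2r from the entry slit, so the separation is 2Δr = 3.62×10^-3 m.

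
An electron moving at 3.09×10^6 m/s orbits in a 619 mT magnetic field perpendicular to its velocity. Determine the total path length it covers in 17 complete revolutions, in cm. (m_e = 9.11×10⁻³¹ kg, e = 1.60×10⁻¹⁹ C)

r = mv/(qB) = 2.84×10^-5 m, so one revolution covers 2πr = 1.79×10^-4 m.
In 17 revolutions: L = 17·2πr = 3.04×10^-3 m.

L ≈ 0.304 cm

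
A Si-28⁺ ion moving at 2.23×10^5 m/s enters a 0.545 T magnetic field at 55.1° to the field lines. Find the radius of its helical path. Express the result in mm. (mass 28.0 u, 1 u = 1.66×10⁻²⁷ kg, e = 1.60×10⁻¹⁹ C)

Only the perpendicular component v⊥ = v sin55.1° = 1.83×10^5 m/s is bent by the field.
r = m v⊥ /(qB) = (4.65×10^-26)(1.83×10^5) / [(1×1.60×10^-19)(0.545)] = 0.0975 m.

r ≈ 97.5 mm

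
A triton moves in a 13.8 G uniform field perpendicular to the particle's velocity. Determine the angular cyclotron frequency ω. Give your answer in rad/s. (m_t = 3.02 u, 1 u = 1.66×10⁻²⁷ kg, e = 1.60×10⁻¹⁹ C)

ω = qB/m = (1×1.60×10^-19)(1.38×10^-3) / (5.01×10^-27) = 4.40×10^4 rad/s.

ω ≈ 4.40×10^4 rad/s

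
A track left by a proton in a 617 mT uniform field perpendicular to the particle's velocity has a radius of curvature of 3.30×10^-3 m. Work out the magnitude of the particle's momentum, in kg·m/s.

p ≈ 3.26×10^-22 kg·m/s

Since qvB = mv²/r, the momentum p = mv = qBr.
p = (1×1.60×10^-19)(0.617)(3.30×10^-3) = 3.26×10^-22 kg·m/s.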